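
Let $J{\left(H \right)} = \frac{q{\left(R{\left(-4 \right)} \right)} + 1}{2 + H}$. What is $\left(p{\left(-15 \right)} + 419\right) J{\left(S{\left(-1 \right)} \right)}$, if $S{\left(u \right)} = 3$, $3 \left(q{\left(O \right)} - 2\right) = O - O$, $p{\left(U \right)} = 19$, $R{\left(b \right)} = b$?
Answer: $\frac{1314}{5} \approx 262.8$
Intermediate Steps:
$q{\left(O \right)} = 2$ ($q{\left(O \right)} = 2 + \frac{O - O}{3} = 2 + \frac{1}{3} \cdot 0 = 2 + 0 = 2$)
$J{\left(H \right)} = \frac{3}{2 + H}$ ($J{\left(H \right)} = \frac{2 + 1}{2 + H} = \frac{3}{2 + H}$)
$\left(p{\left(-15 \right)} + 419\right) J{\left(S{\left(-1 \right)} \right)} = \left(19 + 419\right) \frac{3}{2 + 3} = 438 \cdot \frac{3}{5} = \frac{1314}{5}$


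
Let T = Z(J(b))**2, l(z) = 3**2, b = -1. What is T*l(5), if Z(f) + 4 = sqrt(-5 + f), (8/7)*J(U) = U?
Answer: 729/8 - 18*I*sqrt(94) ≈ 91.125 - 174.52*I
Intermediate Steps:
J(U) = 7*U/8
Z(f) = -4 + sqrt(-5 + f)
l(z) = 9
T = (-4 + I*sqrt(94)/4)**2 (T = (-4 + sqrt(-5 + (7/8)*(-1)))**2 = (-4 + sqrt(-5 - 7/8))**2 = (-4 + sqrt(-47/8))**2 = (-4 + I*sqrt(94)/4)**2 ≈ 10.125 - 19.391*I)
T*l(5) = ((16 - I*sqrt(94))**2/16)*9 = 9*(16 - I*sqrt(94))**2/16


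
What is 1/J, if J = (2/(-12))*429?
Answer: -2/143 ≈ -0.013986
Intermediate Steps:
J = -143/2 (J = (2*(-1/12))*429 = -1/6*429 = -143/2 ≈ -71.500)
1/J = 1/(-143/2) = -2/143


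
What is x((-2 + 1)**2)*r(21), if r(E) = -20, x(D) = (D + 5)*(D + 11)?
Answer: -1440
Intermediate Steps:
x(D) = (5 + D)*(11 + D)
x((-2 + 1)**2)*r(21) = (55 + ((-2 + 1)**2)**2 + 16*(-2 + 1)**2)*(-20) = (55 + ((-1)**2)**2 + 16*(-1)**2)*(-20) = (55 + 1**2 + 16*1)*(-20) = (55 + 1 + 16)*(-20) = 72*(-20) = -1440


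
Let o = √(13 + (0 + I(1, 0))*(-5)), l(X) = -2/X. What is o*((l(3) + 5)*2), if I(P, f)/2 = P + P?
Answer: 26*I*√7/3 ≈ 22.93*I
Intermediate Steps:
I(P, f) = 4*P (I(P, f) = 2*(P + P) = 2*(2*P) = 4*P)
o = I*√7 (o = √(13 + (0 + 4*1)*(-5)) = √(13 + (0 + 4)*(-5)) = √(13 + 4*(-5)) = √(13 - 20) = √(-7) = I*√7 ≈ 2.6458*I)
o*((l(3) + 5)*2) = (I*√7)*((-2/3 + 5)*2) = (I*√7)*((-2*⅓ + 5)*2) = (I*√7)*((-⅔ + 5)*2) = (I*√7)*((13/3)*2) = (I*√7)*(26/3) = 26*I*√7/3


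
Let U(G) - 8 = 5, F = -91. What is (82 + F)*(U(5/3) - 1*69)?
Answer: 504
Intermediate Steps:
U(G) = 13 (U(G) = 8 + 5 = 13)
(82 + F)*(U(5/3) - 1*69) = (82 - 91)*(13 - 1*69) = -9*(13 - 69) = -9*(-56) = 504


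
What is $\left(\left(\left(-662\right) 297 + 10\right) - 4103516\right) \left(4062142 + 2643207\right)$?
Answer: $-28833805341880$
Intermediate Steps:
$\left(\left(\left(-662\right) 297 + 10\right) - 4103516\right) \left(4062142 + 2643207\right) = \left(\left(-196614 + 10\right) - 4103516\right) 6705349 = \left(-196604 - 4103516\right) 6705349 = \left(-4300120\right) 6705349 = -28833805341880$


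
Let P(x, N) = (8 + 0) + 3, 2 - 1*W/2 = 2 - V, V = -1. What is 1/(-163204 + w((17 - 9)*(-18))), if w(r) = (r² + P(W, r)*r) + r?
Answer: -1/144196 ≈ -6.9350e-6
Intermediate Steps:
W = -2 (W = 4 - 2*(2 - 1*(-1)) = 4 - 2*(2 + 1) = 4 - 2*3 = 4 - 6 = -2)
P(x, N) = 11 (P(x, N) = 8 + 3 = 11)
w(r) = r² + 12*r (w(r) = (r² + 11*r) + r = r² + 12*r)
1/(-163204 + w((17 - 9)*(-18))) = 1/(-163204 + ((17 - 9)*(-18))*(12 + (17 - 9)*(-18))) = 1/(-163204 + (8*(-18))*(12 + 8*(-18))) = 1/(-163204 - 144*(12 - 144)) = 1/(-163204 - 144*(-132)) = 1/(-163204 + 19008) = 1/(-144196) = -1/144196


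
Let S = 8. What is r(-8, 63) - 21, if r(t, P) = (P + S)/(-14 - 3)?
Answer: -428/17 ≈ -25.176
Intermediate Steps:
r(t, P) = -8/17 - P/17 (r(t, P) = (P + 8)/(-14 - 3) = (8 + P)/(-17) = (8 + P)*(-1/17) = -8/17 - P/17)
r(-8, 63) - 21 = (-8/17 - 1/17*63) - 21 = (-8/17 - 63/17) - 21 = -71/17 - 21 = -428/17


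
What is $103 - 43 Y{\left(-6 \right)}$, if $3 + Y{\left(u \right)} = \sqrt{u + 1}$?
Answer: $232 - 43 i \sqrt{5} \approx 232.0 - 96.151 i$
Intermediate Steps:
$Y{\left(u \right)} = -3 + \sqrt{1 + u}$ ($Y{\left(u \right)} = -3 + \sqrt{u + 1} = -3 + \sqrt{1 + u}$)
$103 - 43 Y{\left(-6 \right)} = 103 - 43 \left(-3 + \sqrt{1 - 6}\right) = 103 - 43 \left(-3 + \sqrt{-5}\right) = 103 - 43 \left(-3 + i \sqrt{5}\right) = 103 + \left(129 - 43 i \sqrt{5}\right) = 232 - 43 i \sqrt{5}$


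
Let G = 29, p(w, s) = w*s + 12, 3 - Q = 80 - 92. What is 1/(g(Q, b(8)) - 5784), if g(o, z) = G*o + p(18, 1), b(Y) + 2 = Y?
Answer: -1/5319 ≈ -0.00018801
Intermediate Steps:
b(Y) = -2 + Y
Q = 15 (Q = 3 - (80 - 92) = 3 - 1*(-12) = 3 + 12 = 15)
p(w, s) = 12 + s*w (p(w, s) = s*w + 12 = 12 + s*w)
g(o, z) = 30 + 29*o (g(o, z) = 29*o + (12 + 1*18) = 29*o + (12 + 18) = 29*o + 30 = 30 + 29*o)
1/(g(Q, b(8)) - 5784) = 1/((30 + 29*15) - 5784) = 1/((30 + 435) - 5784) = 1/(465 - 5784) = 1/(-5319) = -1/5319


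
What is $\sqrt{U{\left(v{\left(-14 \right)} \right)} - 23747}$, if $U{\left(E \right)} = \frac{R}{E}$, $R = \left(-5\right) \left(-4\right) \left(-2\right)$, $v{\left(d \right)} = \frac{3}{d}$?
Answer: $\frac{i \sqrt{212043}}{3} \approx 153.49 i$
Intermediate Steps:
$R = -40$ ($R = 20 \left(-2\right) = -40$)
$U{\left(E \right)} = - \frac{40}{E}$
$\sqrt{U{\left(v{\left(-14 \right)} \right)} - 23747} = \sqrt{- \frac{40}{3 \frac{1}{-14}} - 23747} = \sqrt{- \frac{40}{3 \left(- \frac{1}{14}\right)} - 23747} = \sqrt{- \frac{40}{- \frac{3}{14}} - 23747} = \sqrt{\left(-40\right) \left(- \frac{14}{3}\right) - 23747} = \sqrt{\frac{560}{3} - 23747} = \sqrt{- \frac{70681}{3}} = \frac{i \sqrt{212043}}{3}$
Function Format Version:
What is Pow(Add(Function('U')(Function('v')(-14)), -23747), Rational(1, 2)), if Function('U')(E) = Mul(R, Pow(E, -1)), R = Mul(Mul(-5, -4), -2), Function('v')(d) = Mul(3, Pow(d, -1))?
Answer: Mul(Rational(1, 3), I, Pow(212043, Rational(1, 2))) ≈ Mul(153.49, I)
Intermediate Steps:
R = -40 (R = Mul(20, -2) = -40)
Function('U')(E) = Mul(-40, Pow(E, -1))
Pow(Add(Function('U')(Function('v')(-14)), -23747), Rational(1, 2)) = Pow(Add(Mul(-40, Pow(Mul(3, Pow(-14, -1)), -1)), -23747), Rational(1, 2)) = Pow(Add(Mul(-40, Pow(Mul(3, Rational(-1, 14)), -1)), -23747), Rational(1, 2)) = Pow(Add(Mul(-40, Pow(Rational(-3, 14), -1)), -23747), Rational(1, 2)) = Pow(Add(Mul(-40, Rational(-14, 3)), -23747), Rational(1, 2)) = Pow(Add(Rational(560, 3), -23747), Rational(1, 2)) = Pow(Rational(-70681, 3), Rational(1, 2)) = Mul(Rational(1, 3), I, Pow(212043, Rational(1, 2)))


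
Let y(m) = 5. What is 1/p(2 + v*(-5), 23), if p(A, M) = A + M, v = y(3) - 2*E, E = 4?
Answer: 1/40 ≈ 0.025000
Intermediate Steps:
v = -3 (v = 5 - 2*4 = 5 - 8 = -3)
1/p(2 + v*(-5), 23) = 1/((2 - 3*(-5)) + 23) = 1/((2 + 15) + 23) = 1/(17 + 23) = 1/40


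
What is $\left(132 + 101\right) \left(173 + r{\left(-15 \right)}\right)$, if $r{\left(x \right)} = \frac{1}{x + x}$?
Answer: $\frac{1209037}{30} \approx 40301.0$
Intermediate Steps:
$r{\left(x \right)} = \frac{1}{2 x}$
$\left(132 + 101\right) \left(173 + r{\left(-15 \right)}\right) = \left(132 + 101\right) \left(173 + \frac{1}{2 \left(-15\right)}\right) = 233 \left(173 + \frac{1}{2} \left(- \frac{1}{15}\right)\right) = 233 \left(173 - \frac{1}{30}\right) = 233 \cdot \frac{5189}{30} = \frac{1209037}{30}$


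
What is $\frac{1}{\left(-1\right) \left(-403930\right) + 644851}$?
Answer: $\frac{1}{1048781} \approx 9.5349 \cdot 10^{-7}$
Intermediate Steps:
$\frac{1}{\left(-1\right) \left(-403930\right) + 644851} = \frac{1}{403930 + 644851} = \frac{1}{1048781}$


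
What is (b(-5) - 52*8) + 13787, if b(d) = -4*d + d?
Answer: 13386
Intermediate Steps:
b(d) = -3*d
(b(-5) - 52*8) + 13787 = (-3*(-5) - 52*8) + 13787 = (15 - 416) + 13787 = -401 + 13787 = 13386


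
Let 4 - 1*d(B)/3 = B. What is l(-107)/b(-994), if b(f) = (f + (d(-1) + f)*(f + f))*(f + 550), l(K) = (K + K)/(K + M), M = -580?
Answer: -107/296679078612 ≈ -3.6066e-10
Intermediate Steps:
d(B) = 12 - 3*B
l(K) = 2*K/(-580 + K) (l(K) = (K + K)/(K - 580) = (2*K)/(-580 + K) = 2*K/(-580 + K))
b(f) = (550 + f)*(f + 2*f*(15 + f)) (b(f) = (f + ((12 - 3*(-1)) + f)*(f + f))*(f + 550) = (f + ((12 + 3) + f)*(2*f))*(550 + f) = (f + (15 + f)*(2*f))*(550 + f) = (f + 2*f*(15 + f))*(550 + f) = (550 + f)*(f + 2*f*(15 + f)))
l(-107)/b(-994) = (2*(-107)/(-580 - 107))/((-994*(17050 + 2*(-994)**2 + 1131*(-994)))) = (2*(-107)/(-687))/((-994*(17050 + 2*988036 - 1124214))) = (2*(-107)*(-1/687))/((-994*(17050 + 1976072 - 1124214))) = 214/(687*((-994*868908))) = (214/687)/(-863694552) = (214/687)*(-1/863694552) = -107/296679078612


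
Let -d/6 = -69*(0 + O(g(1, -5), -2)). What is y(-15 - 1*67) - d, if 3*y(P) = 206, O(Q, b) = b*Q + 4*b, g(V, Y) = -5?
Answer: -2278/3 ≈ -759.33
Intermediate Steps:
O(Q, b) = 4*b + Q*b (O(Q, b) = Q*b + 4*b = 4*b + Q*b)
y(P) = 206/3 (y(P) = (⅓)*206 = 206/3)
d = 828 (d = -(-414)*(0 - 2*(4 - 5)) = -(-414)*(0 - 2*(-1)) = -(-414)*(0 + 2) = -(-414)*2 = -6*(-138) = 828)
y(-15 - 1*67) - d = 206/3 - 1*828 = 206/3 - 828 = -2278/3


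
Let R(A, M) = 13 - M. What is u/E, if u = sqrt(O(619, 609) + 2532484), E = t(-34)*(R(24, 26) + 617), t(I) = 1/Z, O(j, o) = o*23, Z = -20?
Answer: -5*sqrt(2546491)/151 ≈ -52.840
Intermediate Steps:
O(j, o) = 23*o
t(I) = -1/20 (t(I) = 1/(-20) = -1/20)
E = -151/5 (E = -((13 - 1*26) + 617)/20 = -((13 - 26) + 617)/20 = -(-13 + 617)/20 = -1/20*604 = -151/5 ≈ -30.200)
u = sqrt(2546491) (u = sqrt(23*609 + 2532484) = sqrt(14007 + 2532484) = sqrt(2546491) ≈ 1595.8)
u/E = sqrt(2546491)/(-151/5) = sqrt(2546491)*(-5/151) = -5*sqrt(2546491)/151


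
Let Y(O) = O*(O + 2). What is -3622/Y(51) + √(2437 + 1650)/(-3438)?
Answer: -3622/2703 - √4087/3438 ≈ -1.3586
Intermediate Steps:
Y(O) = O*(2 + O)
-3622/Y(51) + √(2437 + 1650)/(-3438) = -3622*1/(51*(2 + 51)) + √(2437 + 1650)/(-3438) = -3622/(51*53) + √4087*(-1/3438) = -3622/2703 - √4087/3438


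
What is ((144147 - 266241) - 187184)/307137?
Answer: -309278/307137 ≈ -1.0070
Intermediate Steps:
((144147 - 266241) - 187184)/307137 = (-122094 - 187184)*(1/307137) = -309278*1/307137 = -309278/307137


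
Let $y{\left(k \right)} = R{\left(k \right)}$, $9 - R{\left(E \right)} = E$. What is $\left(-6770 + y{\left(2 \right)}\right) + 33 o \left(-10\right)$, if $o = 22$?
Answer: $-14023$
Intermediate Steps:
$R{\left(E \right)} = 9 - E$
$y{\left(k \right)} = 9 - k$
$\left(-6770 + y{\left(2 \right)}\right) + 33 o \left(-10\right) = \left(-6770 + \left(9 - 2\right)\right) + 33 \cdot 22 \left(-10\right) = \left(-6770 + \left(9 - 2\right)\right) + 726 \left(-10\right) = \left(-6770 + 7\right) - 7260 = -6763 - 7260 = -14023$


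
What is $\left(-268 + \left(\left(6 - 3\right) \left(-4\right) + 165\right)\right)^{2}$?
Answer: $13225$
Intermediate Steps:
$\left(-268 + \left(\left(6 - 3\right) \left(-4\right) + 165\right)\right)^{2} = \left(-268 + \left(3 \left(-4\right) + 165\right)\right)^{2} = \left(-268 + \left(-12 + 165\right)\right)^{2} = \left(-268 + 153\right)^{2} = \left(-115\right)^{2} = 13225$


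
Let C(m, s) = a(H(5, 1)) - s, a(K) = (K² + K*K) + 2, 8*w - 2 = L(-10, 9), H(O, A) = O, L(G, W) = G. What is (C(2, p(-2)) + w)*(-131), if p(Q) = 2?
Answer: -6419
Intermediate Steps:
w = -1 (w = ¼ + (⅛)*(-10) = ¼ - 5/4 = -1)
a(K) = 2 + 2*K² (a(K) = (K² + K²) + 2 = 2*K² + 2 = 2 + 2*K²)
C(m, s) = 52 - s (C(m, s) = (2 + 2*5²) - s = (2 + 2*25) - s = (2 + 50) - s = 52 - s)
(C(2, p(-2)) + w)*(-131) = ((52 - 1*2) - 1)*(-131) = ((52 - 2) - 1)*(-131) = (50 - 1)*(-131) = 49*(-131) = -6419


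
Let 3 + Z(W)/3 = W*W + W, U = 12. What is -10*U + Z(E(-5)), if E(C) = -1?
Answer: -129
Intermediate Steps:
Z(W) = -9 + 3*W + 3*W² (Z(W) = -9 + 3*(W*W + W) = -9 + 3*(W² + W) = -9 + 3*(W + W²) = -9 + (3*W + 3*W²) = -9 + 3*W + 3*W²)
-10*U + Z(E(-5)) = -10*12 + (-9 + 3*(-1) + 3*(-1)²) = -120 + (-9 - 3 + 3*1) = -120 + (-9 - 3 + 3) = -120 - 9 = -129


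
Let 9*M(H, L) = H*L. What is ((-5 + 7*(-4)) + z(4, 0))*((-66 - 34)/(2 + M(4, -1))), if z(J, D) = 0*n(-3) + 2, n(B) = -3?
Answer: 13950/7 ≈ 1992.9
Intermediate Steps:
M(H, L) = H*L/9 (M(H, L) = (H*L)/9 = H*L/9)
z(J, D) = 2 (z(J, D) = 0*(-3) + 2 = 0 + 2 = 2)
((-5 + 7*(-4)) + z(4, 0))*((-66 - 34)/(2 + M(4, -1))) = ((-5 + 7*(-4)) + 2)*((-66 - 34)/(2 + (⅑)*4*(-1))) = ((-5 - 28) + 2)*(-100/(2 - 4/9)) = (-33 + 2)*(-100/14/9) = -(-3100)*9/14 = -31*(-450/7) = 13950/7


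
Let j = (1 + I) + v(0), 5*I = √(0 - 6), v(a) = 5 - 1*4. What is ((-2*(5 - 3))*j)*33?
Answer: -264 - 132*I*√6/5 ≈ -264.0 - 64.667*I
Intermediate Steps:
v(a) = 1 (v(a) = 5 - 4 = 1)
I = I*√6/5 (I = √(0 - 6)/5 = √(-6)/5 = (I*√6)/5 = I*√6/5 ≈ 0.4899*I)
j = 2 + I*√6/5 (j = (1 + I*√6/5) + 1 = 2 + I*√6/5 ≈ 2.0 + 0.4899*I)
((-2*(5 - 3))*j)*33 = ((-2*(5 - 3))*(2 + I*√6/5))*33 = ((-2*2)*(2 + I*√6/5))*33 = -4*(2 + I*√6/5)*33 = (-8 - 4*I*√6/5)*33 = -264 - 132*I*√6/5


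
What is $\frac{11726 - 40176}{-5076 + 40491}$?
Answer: $- \frac{5690}{7083} \approx -0.80333$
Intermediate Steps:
$\frac{11726 - 40176}{-5076 + 40491} = - \frac{28450}{35415} = \left(-28450\right) \frac{1}{35415} = - \frac{5690}{7083}$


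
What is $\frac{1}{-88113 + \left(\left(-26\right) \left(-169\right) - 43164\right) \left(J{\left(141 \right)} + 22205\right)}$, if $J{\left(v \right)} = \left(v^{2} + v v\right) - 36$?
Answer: $- \frac{1}{2401152983} \approx -4.1647 \cdot 10^{-10}$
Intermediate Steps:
$J{\left(v \right)} = -36 + 2 v^{2}$ ($J{\left(v \right)} = \left(v^{2} + v^{2}\right) - 36 = 2 v^{2} - 36 = -36 + 2 v^{2}$)
$\frac{1}{-88113 + \left(\left(-26\right) \left(-169\right) - 43164\right) \left(J{\left(141 \right)} + 22205\right)} = \frac{1}{-88113 + \left(\left(-26\right) \left(-169\right) - 43164\right) \left(\left(-36 + 2 \cdot 141^{2}\right) + 22205\right)} = \frac{1}{-88113 + \left(4394 - 43164\right) \left(\left(-36 + 2 \cdot 19881\right) + 22205\right)} = \frac{1}{-88113 - 38770 \left(\left(-36 + 39762\right) + 22205\right)} = \frac{1}{-88113 - 38770 \left(39726 + 22205\right)} = \frac{1}{-88113 - 2401064870} = \frac{1}{-2401152983} = - \frac{1}{2401152983}$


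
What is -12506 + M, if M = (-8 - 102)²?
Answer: -406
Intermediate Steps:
M = 12100 (M = (-110)² = 12100)
-12506 + M = -12506 + 12100 = -406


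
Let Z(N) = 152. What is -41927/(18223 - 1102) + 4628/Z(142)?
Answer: 18215771/650598 ≈ 27.999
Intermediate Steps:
-41927/(18223 - 1102) + 4628/Z(142) = -41927/(18223 - 1102) + 4628/152 = -41927/17121 + 4628*(1/152) = -41927*1/17121 + 1157/38 = -41927/17121 + 1157/38 = 18215771/650598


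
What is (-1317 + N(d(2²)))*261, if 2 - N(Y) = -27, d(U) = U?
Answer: -336168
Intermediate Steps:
N(Y) = 29 (N(Y) = 2 - 1*(-27) = 2 + 27 = 29)
(-1317 + N(d(2²)))*261 = (-1317 + 29)*261 = -1288*261 = -336168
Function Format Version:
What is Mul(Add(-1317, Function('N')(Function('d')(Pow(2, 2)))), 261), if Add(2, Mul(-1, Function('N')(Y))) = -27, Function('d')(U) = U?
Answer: -336168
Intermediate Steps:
Function('N')(Y) = 29 (Function('N')(Y) = Add(2, Mul(-1, -27)) = Add(2, 27) = 29)
Mul(Add(-1317, Function('N')(Function('d')(Pow(2, 2)))), 261) = Mul(Add(-1317, 29), 261) = Mul(-1288, 261) = -336168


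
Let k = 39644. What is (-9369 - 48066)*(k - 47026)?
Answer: 423985170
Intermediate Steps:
(-9369 - 48066)*(k - 47026) = (-9369 - 48066)*(39644 - 47026) = -57435*(-7382) = 423985170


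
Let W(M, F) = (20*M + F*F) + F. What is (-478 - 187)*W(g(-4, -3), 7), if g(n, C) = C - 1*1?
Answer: 15960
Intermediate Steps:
g(n, C) = -1 + C (g(n, C) = C - 1 = -1 + C)
W(M, F) = F + F**2 + 20*M (W(M, F) = (20*M + F**2) + F = (F**2 + 20*M) + F = F + F**2 + 20*M)
(-478 - 187)*W(g(-4, -3), 7) = (-478 - 187)*(7 + 7**2 + 20*(-1 - 3)) = -665*(7 + 49 + 20*(-4)) = -665*(7 + 49 - 80) = -665*(-24) = 15960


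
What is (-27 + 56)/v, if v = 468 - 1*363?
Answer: 29/105 ≈ 0.27619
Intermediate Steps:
v = 105 (v = 468 - 363 = 105)
(-27 + 56)/v = (-27 + 56)/105 = 29*(1/105) = 29/105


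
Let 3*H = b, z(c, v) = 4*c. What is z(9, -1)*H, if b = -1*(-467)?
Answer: 5604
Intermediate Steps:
b = 467
H = 467/3 (H = (1/3)*467 = 467/3 ≈ 155.67)
z(9, -1)*H = (4*9)*(467/3) = 36*(467/3) = 5604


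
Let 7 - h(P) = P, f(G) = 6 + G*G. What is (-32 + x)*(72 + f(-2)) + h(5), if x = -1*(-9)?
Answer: -1884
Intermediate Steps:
x = 9
f(G) = 6 + G**2
h(P) = 7 - P
(-32 + x)*(72 + f(-2)) + h(5) = (-32 + 9)*(72 + (6 + (-2)**2)) + (7 - 1*5) = -23*(72 + (6 + 4)) + (7 - 5) = -23*(72 + 10) + 2 = -23*82 + 2 = -1886 + 2 = -1884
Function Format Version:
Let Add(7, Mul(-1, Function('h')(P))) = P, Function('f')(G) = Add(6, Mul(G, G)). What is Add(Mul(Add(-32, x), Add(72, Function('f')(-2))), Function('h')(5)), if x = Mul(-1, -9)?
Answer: -1884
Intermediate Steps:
x = 9
Function('f')(G) = Add(6, Pow(G, 2))
Function('h')(P) = Add(7, Mul(-1, P))
Add(Mul(Add(-32, x), Add(72, Function('f')(-2))), Function('h')(5)) = Add(Mul(Add(-32, 9), Add(72, Add(6, Pow(-2, 2)))), Add(7, Mul(-1, 5))) = Add(Mul(-23, Add(72, Add(6, 4))), Add(7, -5)) = Add(Mul(-23, Add(72, 10)), 2) = Add(Mul(-23, 82), 2) = Add(-1886, 2) = -1884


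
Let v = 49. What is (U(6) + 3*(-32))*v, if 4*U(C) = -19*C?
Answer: -12201/2 ≈ -6100.5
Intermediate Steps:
U(C) = -19*C/4 (U(C) = (-19*C)/4 = -19*C/4)
(U(6) + 3*(-32))*v = (-19/4*6 + 3*(-32))*49 = (-57/2 - 96)*49 = -249/2*49 = -12201/2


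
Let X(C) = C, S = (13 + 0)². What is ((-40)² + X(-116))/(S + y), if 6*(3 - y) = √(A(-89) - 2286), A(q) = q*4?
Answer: 4594464/533833 + 4452*I*√2642/533833 ≈ 8.6066 + 0.42866*I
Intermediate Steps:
A(q) = 4*q
S = 169 (S = 13² = 169)
y = 3 - I*√2642/6 (y = 3 - √(4*(-89) - 2286)/6 = 3 - √(-356 - 2286)/6 = 3 - I*√2642/6 ≈ 3.0 - 8.5667*I)
((-40)² + X(-116))/(S + y) = ((-40)² - 116)/(169 + (3 - I*√2642/6)) = (1600 - 116)/(172 - I*√2642/6) = 1484/(172 - I*√2642/6)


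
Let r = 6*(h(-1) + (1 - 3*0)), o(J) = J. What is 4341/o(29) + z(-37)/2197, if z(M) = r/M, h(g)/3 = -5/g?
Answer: 352872765/2357381 ≈ 149.69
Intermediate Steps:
h(g) = -15/g (h(g) = 3*(-5/g) = -15/g)
r = 96 (r = 6*(-15/(-1) + (1 - 3*0)) = 6*(-15*(-1) + (1 + 0)) = 6*(15 + 1) = 6*16 = 96)
z(M) = 96/M
4341/o(29) + z(-37)/2197 = 4341/29 + (96/(-37))/2197 = 4341*(1/29) + (96*(-1/37))*(1/2197) = 4341/29 - 96/37*1/2197 = 4341/29 - 96/81289 = 352872765/2357381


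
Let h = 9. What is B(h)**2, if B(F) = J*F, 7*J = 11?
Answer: 9801/49 ≈ 200.02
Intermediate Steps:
J = 11/7 (J = (1/7)*11 = 11/7 ≈ 1.5714)
B(F) = 11*F/7
B(h)**2 = ((11/7)*9)**2 = (99/7)**2 = 9801/49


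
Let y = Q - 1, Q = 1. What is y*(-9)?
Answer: 0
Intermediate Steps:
y = 0 (y = 1 - 1 = 0)
y*(-9) = 0*(-9) = 0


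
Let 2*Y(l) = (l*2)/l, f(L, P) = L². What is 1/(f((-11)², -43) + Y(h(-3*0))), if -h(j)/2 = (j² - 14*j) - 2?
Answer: 1/14642 ≈ 6.8297e-5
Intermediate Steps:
h(j) = 4 - 2*j² + 28*j (h(j) = -2*((j² - 14*j) - 2) = -2*(-2 + j² - 14*j) = 4 - 2*j² + 28*j)
Y(l) = 1 (Y(l) = ((l*2)/l)/2 = ((2*l)/l)/2 = (½)*2 = 1)
1/(f((-11)², -43) + Y(h(-3*0))) = 1/(((-11)²)² + 1) = 1/(121² + 1) = 1/(14641 + 1) = 1/14642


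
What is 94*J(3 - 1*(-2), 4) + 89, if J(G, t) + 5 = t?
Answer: -5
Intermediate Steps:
J(G, t) = -5 + t
94*J(3 - 1*(-2), 4) + 89 = 94*(-5 + 4) + 89 = 94*(-1) + 89 = -94 + 89 = -5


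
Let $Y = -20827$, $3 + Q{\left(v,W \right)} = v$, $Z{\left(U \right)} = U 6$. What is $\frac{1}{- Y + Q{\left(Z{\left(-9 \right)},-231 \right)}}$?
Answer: $\frac{1}{20770} \approx 4.8146 \cdot 10^{-5}$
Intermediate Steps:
$Z{\left(U \right)} = 6 U$
$Q{\left(v,W \right)} = -3 + v$
$\frac{1}{- Y + Q{\left(Z{\left(-9 \right)},-231 \right)}} = \frac{1}{\left(-1\right) \left(-20827\right) + \left(-3 + 6 \left(-9\right)\right)} = \frac{1}{20827 - 57} = \frac{1}{20770}$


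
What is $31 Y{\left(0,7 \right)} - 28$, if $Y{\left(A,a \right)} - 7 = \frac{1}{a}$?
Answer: $\frac{1354}{7} \approx 193.43$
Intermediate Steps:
$Y{\left(A,a \right)} = 7 + \frac{1}{a}$
$31 Y{\left(0,7 \right)} - 28 = 31 \left(7 + \frac{1}{7}\right) - 28 = 31 \cdot \frac{50}{7} - 28 = \frac{1550}{7} - 28 = \frac{1354}{7}$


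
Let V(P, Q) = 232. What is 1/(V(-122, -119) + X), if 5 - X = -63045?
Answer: 1/63282 ≈ 1.5802e-5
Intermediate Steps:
X = 63050 (X = 5 - 1*(-63045) = 5 + 63045 = 63050)
1/(V(-122, -119) + X) = 1/(232 + 63050) = 1/63282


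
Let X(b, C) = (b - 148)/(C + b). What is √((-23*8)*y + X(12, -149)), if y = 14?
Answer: 2*I*√12082578/137 ≈ 50.745*I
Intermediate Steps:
X(b, C) = (-148 + b)/(C + b)
√((-23*8)*y + X(12, -149)) = √(-23*8*14 + (-148 + 12)/(-149 + 12)) = √(-184*14 - 136/(-137)) = √(-2576 - 1/137*(-136)) = √(-2576 + 136/137) = √(-352776/137) = 2*I*√12082578/137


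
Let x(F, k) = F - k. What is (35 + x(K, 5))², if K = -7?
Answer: 529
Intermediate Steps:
(35 + x(K, 5))² = (35 + (-7 - 1*5))² = (35 + (-7 - 5))² = (35 - 12)² = 23² = 529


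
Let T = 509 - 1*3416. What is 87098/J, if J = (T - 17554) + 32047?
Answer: 43549/5793 ≈ 7.5175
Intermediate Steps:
T = -2907 (T = 509 - 3416 = -2907)
J = 11586 (J = (-2907 - 17554) + 32047 = -20461 + 32047 = 11586)
87098/J = 87098/11586 = 87098*(1/11586) = 43549/5793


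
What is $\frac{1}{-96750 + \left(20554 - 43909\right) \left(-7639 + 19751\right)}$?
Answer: $- \frac{1}{282972510} \approx -3.5339 \cdot 10^{-9}$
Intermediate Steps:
$\frac{1}{-96750 + \left(20554 - 43909\right) \left(-7639 + 19751\right)} = \frac{1}{-96750 - 282875760} = \frac{1}{-282972510} = - \frac{1}{282972510}$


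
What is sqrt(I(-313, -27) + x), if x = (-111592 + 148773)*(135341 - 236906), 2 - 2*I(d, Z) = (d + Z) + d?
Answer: 5*I*sqrt(604206070)/2 ≈ 61452.0*I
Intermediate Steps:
I(d, Z) = 1 - d - Z/2 (I(d, Z) = 1 - ((d + Z) + d)/2 = 1 - ((Z + d) + d)/2 = 1 - (Z + 2*d)/2 = 1 + (-d - Z/2) = 1 - d - Z/2)
x = -3776288265 (x = 37181*(-101565) = -3776288265)
sqrt(I(-313, -27) + x) = sqrt((1 - 1*(-313) - 1/2*(-27)) - 3776288265) = sqrt((1 + 313 + 27/2) - 3776288265) = sqrt(655/2 - 3776288265) = sqrt(-7552575875/2) = 5*I*sqrt(604206070)/2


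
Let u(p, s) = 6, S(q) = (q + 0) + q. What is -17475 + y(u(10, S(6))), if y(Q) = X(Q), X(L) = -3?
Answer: -17478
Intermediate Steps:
S(q) = 2*q (S(q) = q + q = 2*q)
y(Q) = -3
-17475 + y(u(10, S(6))) = -17475 - 3 = -17478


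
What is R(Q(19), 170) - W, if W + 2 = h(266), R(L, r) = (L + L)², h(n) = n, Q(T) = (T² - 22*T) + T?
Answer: 5512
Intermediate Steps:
Q(T) = T² - 21*T
R(L, r) = 4*L² (R(L, r) = (2*L)² = 4*L²)
W = 264 (W = -2 + 266 = 264)
R(Q(19), 170) - W = 4*(19*(-21 + 19))² - 1*264 = 4*(19*(-2))² - 264 = 4*(-38)² - 264 = 4*1444 - 264 = 5776 - 264 = 5512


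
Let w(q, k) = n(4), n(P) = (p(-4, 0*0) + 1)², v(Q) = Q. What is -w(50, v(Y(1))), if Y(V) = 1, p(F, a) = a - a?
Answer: -1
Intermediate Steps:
p(F, a) = 0
n(P) = 1 (n(P) = (0 + 1)² = 1² = 1)
w(q, k) = 1
-w(50, v(Y(1))) = -1*1 = -1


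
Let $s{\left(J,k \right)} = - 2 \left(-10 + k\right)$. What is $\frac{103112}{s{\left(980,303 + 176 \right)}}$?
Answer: $- \frac{51556}{469} \approx -109.93$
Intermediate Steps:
$s{\left(J,k \right)} = 20 - 2 k$
$\frac{103112}{s{\left(980,303 + 176 \right)}} = \frac{103112}{20 - 2 \left(303 + 176\right)} = \frac{103112}{20 - 958} = \frac{103112}{-938} = 103112 \left(- \frac{1}{938}\right) = - \frac{51556}{469}$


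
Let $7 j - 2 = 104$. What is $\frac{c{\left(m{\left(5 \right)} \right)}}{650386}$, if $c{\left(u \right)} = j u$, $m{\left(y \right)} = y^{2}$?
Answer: $\frac{1325}{2276351} \approx 0.00058207$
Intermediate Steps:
$j = \frac{106}{7}$ ($j = \frac{2}{7} + \frac{1}{7} \cdot 104 = \frac{2}{7} + \frac{104}{7} = \frac{106}{7} \approx 15.143$)
$c{\left(u \right)} = \frac{106 u}{7}$
$\frac{c{\left(m{\left(5 \right)} \right)}}{650386} = \frac{\frac{106}{7} \cdot 5^{2}}{650386} = \frac{106}{7} \cdot 25 \cdot \frac{1}{650386} = \frac{2650}{7} \cdot \frac{1}{650386} = \frac{1325}{2276351}$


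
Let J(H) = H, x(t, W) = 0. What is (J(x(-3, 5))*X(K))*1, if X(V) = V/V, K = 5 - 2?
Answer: 0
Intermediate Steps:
K = 3
X(V) = 1
(J(x(-3, 5))*X(K))*1 = (0*1)*1 = 0*1 = 0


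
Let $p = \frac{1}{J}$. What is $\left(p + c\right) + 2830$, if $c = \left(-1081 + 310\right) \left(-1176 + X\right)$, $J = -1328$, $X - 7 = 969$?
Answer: $\frac{208535839}{1328} \approx 1.5703 \cdot 10^{5}$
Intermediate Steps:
$X = 976$ ($X = 7 + 969 = 976$)
$c = 154200$ ($c = \left(-1081 + 310\right) \left(-1176 + 976\right) = \left(-771\right) \left(-200\right) = 154200$)
$p = - \frac{1}{1328}$ ($p = \frac{1}{-1328} = - \frac{1}{1328} \approx -0.00075301$)
$\left(p + c\right) + 2830 = \left(- \frac{1}{1328} + 154200\right) + 2830 = \frac{204777599}{1328} + 2830 = \frac{208535839}{1328}$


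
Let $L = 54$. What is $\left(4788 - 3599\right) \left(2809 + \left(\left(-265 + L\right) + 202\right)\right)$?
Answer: $3329200$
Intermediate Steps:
$\left(4788 - 3599\right) \left(2809 + \left(\left(-265 + L\right) + 202\right)\right) = \left(4788 - 3599\right) \left(2809 + \left(\left(-265 + 54\right) + 202\right)\right) = 1189 \left(2809 + \left(-211 + 202\right)\right) = 1189 \left(2809 - 9\right) = 1189 \cdot 2800 = 3329200$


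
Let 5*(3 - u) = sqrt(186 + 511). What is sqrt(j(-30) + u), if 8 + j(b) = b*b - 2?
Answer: sqrt(22325 - 5*sqrt(697))/5 ≈ 29.795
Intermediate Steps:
j(b) = -10 + b**2 (j(b) = -8 + (b*b - 2) = -8 + (b**2 - 2) = -8 + (-2 + b**2) = -10 + b**2)
u = 3 - sqrt(697)/5 (u = 3 - sqrt(186 + 511)/5 = 3 - sqrt(697)/5 ≈ -2.2802)
sqrt(j(-30) + u) = sqrt((-10 + (-30)**2) + (3 - sqrt(697)/5)) = sqrt((-10 + 900) + (3 - sqrt(697)/5)) = sqrt(890 + (3 - sqrt(697)/5)) = sqrt(893 - sqrt(697)/5)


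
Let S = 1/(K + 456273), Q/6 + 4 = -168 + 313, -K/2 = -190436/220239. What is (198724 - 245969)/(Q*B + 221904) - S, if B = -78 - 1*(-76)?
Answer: -4747674459942823/22128991598085228 ≈ -0.21455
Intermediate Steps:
K = 380872/220239 (K = -(-380872)/220239 = -2*(-190436/220239) = 380872/220239 ≈ 1.7294)
Q = 846 (Q = -24 + 6*(-168 + 313) = -24 + 6*145 = -24 + 870 = 846)
B = -2 (B = -78 + 76 = -2)
S = 220239/100489490119 (S = 1/(380872/220239 + 456273) = 1/(100489490119/220239) = 220239/100489490119 ≈ 2.1917e-6)
(198724 - 245969)/(Q*B + 221904) - S = (198724 - 245969)/(846*(-2) + 221904) - 1*220239/100489490119 = -47245/(-1692 + 221904) - 220239/100489490119 = -47245/220212 - 220239/100489490119 = -4747674459942823/22128991598085228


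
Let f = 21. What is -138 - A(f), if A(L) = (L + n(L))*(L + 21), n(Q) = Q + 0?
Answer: -1902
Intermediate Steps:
n(Q) = Q
A(L) = 2*L*(21 + L) (A(L) = (L + L)*(L + 21) = (2*L)*(21 + L) = 2*L*(21 + L))
-138 - A(f) = -138 - 2*21*(21 + 21) = -138 - 2*21*42 = -138 - 1*1764 = -138 - 1764 = -1902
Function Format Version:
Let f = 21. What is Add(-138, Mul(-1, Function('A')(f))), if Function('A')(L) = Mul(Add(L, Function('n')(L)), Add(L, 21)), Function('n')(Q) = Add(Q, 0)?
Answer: -1902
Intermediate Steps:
Function('n')(Q) = Q
Function('A')(L) = Mul(2, L, Add(21, L)) (Function('A')(L) = Mul(Add(L, L), Add(L, 21)) = Mul(Mul(2, L), Add(21, L)) = Mul(2, L, Add(21, L)))
Add(-138, Mul(-1, Function('A')(f))) = Add(-138, Mul(-1, Mul(2, 21, Add(21, 21)))) = Add(-138, Mul(-1, Mul(2, 21, 42))) = Add(-138, Mul(-1, 1764)) = Add(-138, -1764) = -1902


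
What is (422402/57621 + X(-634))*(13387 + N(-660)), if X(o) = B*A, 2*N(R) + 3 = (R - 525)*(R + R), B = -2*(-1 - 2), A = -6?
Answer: -1314105453667/57621 ≈ -2.2806e+7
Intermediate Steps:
B = 6 (B = -2*(-3) = 6)
N(R) = -3/2 + R*(-525 + R) (N(R) = -3/2 + ((R - 525)*(R + R))/2 = -3/2 + ((-525 + R)*(2*R))/2 = -3/2 + (2*R*(-525 + R))/2 = -3/2 + R*(-525 + R))
X(o) = -36 (X(o) = 6*(-6) = -36)
(422402/57621 + X(-634))*(13387 + N(-660)) = (422402/57621 - 36)*(13387 + (-3/2 + (-660)² - 525*(-660))) = (422402*(1/57621) - 36)*(13387 + (-3/2 + 435600 + 346500)) = (422402/57621 - 36)*(13387 + 1564197/2) = -1651954/57621*1590971/2 = -1314105453667/57621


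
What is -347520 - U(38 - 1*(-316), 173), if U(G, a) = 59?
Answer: -347579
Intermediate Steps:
-347520 - U(38 - 1*(-316), 173) = -347520 - 1*59 = -347520 - 59 = -347579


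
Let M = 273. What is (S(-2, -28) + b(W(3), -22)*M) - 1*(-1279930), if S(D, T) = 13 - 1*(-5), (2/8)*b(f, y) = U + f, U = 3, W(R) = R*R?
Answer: 1293052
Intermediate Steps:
W(R) = R²
b(f, y) = 12 + 4*f (b(f, y) = 4*(3 + f) = 12 + 4*f)
S(D, T) = 18 (S(D, T) = 13 + 5 = 18)
(S(-2, -28) + b(W(3), -22)*M) - 1*(-1279930) = (18 + (12 + 4*3²)*273) - 1*(-1279930) = (18 + (12 + 4*9)*273) + 1279930 = (18 + (12 + 36)*273) + 1279930 = (18 + 48*273) + 1279930 = (18 + 13104) + 1279930 = 13122 + 1279930 = 1293052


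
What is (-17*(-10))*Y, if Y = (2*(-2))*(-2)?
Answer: 1360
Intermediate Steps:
Y = 8 (Y = -4*(-2) = 8)
(-17*(-10))*Y = -17*(-10)*8 = 170*8 = 1360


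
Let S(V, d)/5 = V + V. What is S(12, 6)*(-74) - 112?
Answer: -8992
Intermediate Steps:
S(V, d) = 10*V (S(V, d) = 5*(V + V) = 5*(2*V) = 10*V)
S(12, 6)*(-74) - 112 = (10*12)*(-74) - 112 = 120*(-74) - 112 = -8880 - 112 = -8992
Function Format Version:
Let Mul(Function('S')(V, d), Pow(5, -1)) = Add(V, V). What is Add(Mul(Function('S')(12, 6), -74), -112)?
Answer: -8992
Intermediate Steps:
Function('S')(V, d) = Mul(10, V) (Function('S')(V, d) = Mul(5, Add(V, V)) = Mul(5, Mul(2, V)) = Mul(10, V))
Add(Mul(Function('S')(12, 6), -74), -112) = Add(Mul(Mul(10, 12), -74), -112) = Add(Mul(120, -74), -112) = Add(-8880, -112) = -8992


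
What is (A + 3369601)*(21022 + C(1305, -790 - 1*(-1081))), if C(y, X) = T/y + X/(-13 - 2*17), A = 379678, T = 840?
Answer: 322199063697167/4089 ≈ 7.8797e+10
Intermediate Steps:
C(y, X) = 840/y - X/47 (C(y, X) = 840/y + X/(-13 - 2*17) = 840/y + X/(-13 - 34) = 840/y + X/(-47) = 840/y + X*(-1/47) = 840/y - X/47)
(A + 3369601)*(21022 + C(1305, -790 - 1*(-1081))) = (379678 + 3369601)*(21022 + (840/1305 - (-790 - 1*(-1081))/47)) = 3749279*(21022 + (840*(1/1305) - (-790 + 1081)/47)) = 3749279*(21022 + (56/87 - 1/47*291)) = 3749279*(21022 + (56/87 - 291/47)) = 3749279*(21022 - 22685/4089) = 3749279*(85936273/4089) = 322199063697167/4089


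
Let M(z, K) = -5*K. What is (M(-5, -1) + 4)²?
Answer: 81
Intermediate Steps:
(M(-5, -1) + 4)² = (-5*(-1) + 4)² = (5 + 4)² = 9² = 81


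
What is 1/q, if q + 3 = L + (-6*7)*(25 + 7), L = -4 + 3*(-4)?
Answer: -1/1363 ≈ -0.00073368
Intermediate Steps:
L = -16 (L = -4 - 12 = -16)
q = -1363 (q = -3 + (-16 + (-6*7)*(25 + 7)) = -3 + (-16 - 42*32) = -3 + (-16 - 1344) = -3 - 1360 = -1363)
1/q = 1/(-1363) = -1/1363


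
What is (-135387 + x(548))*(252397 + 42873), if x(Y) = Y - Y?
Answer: -39975719490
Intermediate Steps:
x(Y) = 0
(-135387 + x(548))*(252397 + 42873) = (-135387 + 0)*(252397 + 42873) = -135387*295270 = -39975719490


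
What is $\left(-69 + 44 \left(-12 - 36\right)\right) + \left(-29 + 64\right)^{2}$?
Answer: $-956$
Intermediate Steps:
$\left(-69 + 44 \left(-12 - 36\right)\right) + \left(-29 + 64\right)^{2} = \left(-69 + 44 \left(-12 - 36\right)\right) + 35^{2} = \left(-69 + 44 \left(-48\right)\right) + 1225 = \left(-69 - 2112\right) + 1225 = -2181 + 1225 = -956$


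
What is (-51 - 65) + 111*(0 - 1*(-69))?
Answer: 7543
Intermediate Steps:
(-51 - 65) + 111*(0 - 1*(-69)) = -116 + 111*(0 + 69) = -116 + 111*69 = -116 + 7659 = 7543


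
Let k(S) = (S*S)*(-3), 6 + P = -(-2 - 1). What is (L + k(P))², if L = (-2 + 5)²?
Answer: 324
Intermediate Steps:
L = 9 (L = 3² = 9)
P = -3 (P = -6 - (-2 - 1) = -6 - 1*(-3) = -6 + 3 = -3)
k(S) = -3*S² (k(S) = S²*(-3) = -3*S²)
(L + k(P))² = (9 - 3*(-3)²)² = (9 - 3*9)² = (9 - 27)² = (-18)² = 324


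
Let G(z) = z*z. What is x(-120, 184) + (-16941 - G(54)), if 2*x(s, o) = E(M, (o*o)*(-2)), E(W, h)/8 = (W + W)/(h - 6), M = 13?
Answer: -672338215/33859 ≈ -19857.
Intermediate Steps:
G(z) = z**2
E(W, h) = 16*W/(-6 + h) (E(W, h) = 8*((W + W)/(h - 6)) = 8*((2*W)/(-6 + h)) = 8*(2*W/(-6 + h)) = 16*W/(-6 + h))
x(s, o) = 104/(-6 - 2*o**2) (x(s, o) = (16*13/(-6 + (o*o)*(-2)))/2 = (16*13/(-6 + o**2*(-2)))/2 = (16*13/(-6 - 2*o**2))/2 = (208/(-6 - 2*o**2))/2 = 104/(-6 - 2*o**2))
x(-120, 184) + (-16941 - G(54)) = -52/(3 + 184**2) + (-16941 - 1*54**2) = -52/(3 + 33856) + (-16941 - 1*2916) = -52/33859 + (-16941 - 2916) = -52*1/33859 - 19857 = -52/33859 - 19857 = -672338215/33859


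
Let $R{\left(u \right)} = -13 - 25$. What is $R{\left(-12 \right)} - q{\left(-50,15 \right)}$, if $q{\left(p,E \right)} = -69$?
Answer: $31$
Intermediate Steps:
$R{\left(u \right)} = -38$ ($R{\left(u \right)} = -13 - 25 = -38$)
$R{\left(-12 \right)} - q{\left(-50,15 \right)} = -38 - -69 = -38 + 69 = 31$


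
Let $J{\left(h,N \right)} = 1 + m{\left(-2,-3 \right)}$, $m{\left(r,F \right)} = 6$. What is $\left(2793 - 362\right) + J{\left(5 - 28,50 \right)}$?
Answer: $2438$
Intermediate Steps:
$J{\left(h,N \right)} = 7$ ($J{\left(h,N \right)} = 1 + 6 = 7$)
$\left(2793 - 362\right) + J{\left(5 - 28,50 \right)} = \left(2793 - 362\right) + 7 = 2431 + 7 = 2438$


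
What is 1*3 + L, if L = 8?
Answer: 11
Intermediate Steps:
1*3 + L = 1*3 + 8 = 3 + 8 = 11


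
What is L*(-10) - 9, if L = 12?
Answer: -129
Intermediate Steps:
L*(-10) - 9 = 12*(-10) - 9 = -120 - 9 = -129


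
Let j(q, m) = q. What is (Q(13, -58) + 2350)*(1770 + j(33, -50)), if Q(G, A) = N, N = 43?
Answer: 4314579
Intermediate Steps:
Q(G, A) = 43
(Q(13, -58) + 2350)*(1770 + j(33, -50)) = (43 + 2350)*(1770 + 33) = 2393*1803 = 4314579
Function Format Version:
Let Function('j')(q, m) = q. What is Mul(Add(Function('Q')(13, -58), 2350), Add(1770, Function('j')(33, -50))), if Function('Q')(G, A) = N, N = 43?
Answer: 4314579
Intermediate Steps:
Function('Q')(G, A) = 43
Mul(Add(Function('Q')(13, -58), 2350), Add(1770, Function('j')(33, -50))) = Mul(Add(43, 2350), Add(1770, 33)) = Mul(2393, 1803) = 4314579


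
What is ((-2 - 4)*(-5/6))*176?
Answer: 880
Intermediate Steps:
((-2 - 4)*(-5/6))*176 = -(-30)/6*176 = -6*(-5/6)*176 = 5*176 = 880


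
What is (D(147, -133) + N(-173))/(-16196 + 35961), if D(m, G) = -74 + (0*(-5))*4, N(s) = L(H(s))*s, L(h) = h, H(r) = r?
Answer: 5971/3953 ≈ 1.5105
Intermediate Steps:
N(s) = s**2 (N(s) = s*s = s**2)
D(m, G) = -74 (D(m, G) = -74 + 0*4 = -74 + 0 = -74)
(D(147, -133) + N(-173))/(-16196 + 35961) = (-74 + (-173)**2)/(-16196 + 35961) = (-74 + 29929)/19765 = 29855*(1/19765) = 5971/3953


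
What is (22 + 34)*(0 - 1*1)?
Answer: -56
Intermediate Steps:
(22 + 34)*(0 - 1*1) = 56*(0 - 1) = 56*(-1) = -56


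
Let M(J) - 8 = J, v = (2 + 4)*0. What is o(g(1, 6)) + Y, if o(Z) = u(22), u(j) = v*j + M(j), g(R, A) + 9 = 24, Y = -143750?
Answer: -143720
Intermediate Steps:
v = 0 (v = 6*0 = 0)
M(J) = 8 + J
g(R, A) = 15 (g(R, A) = -9 + 24 = 15)
u(j) = 8 + j (u(j) = 0*j + (8 + j) = 0 + (8 + j) = 8 + j)
o(Z) = 30 (o(Z) = 8 + 22 = 30)
o(g(1, 6)) + Y = 30 - 143750 = -143720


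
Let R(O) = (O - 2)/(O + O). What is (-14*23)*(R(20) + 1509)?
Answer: -4860429/10 ≈ -4.8604e+5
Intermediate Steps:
R(O) = (-2 + O)/(2*O) (R(O) = (-2 + O)/((2*O)) = (-2 + O)*(1/(2*O)) = (-2 + O)/(2*O))
(-14*23)*(R(20) + 1509) = (-14*23)*((1/2)*(-2 + 20)/20 + 1509) = -322*((1/2)*(1/20)*18 + 1509) = -322*(9/20 + 1509) = -322*30189/20 = -4860429/10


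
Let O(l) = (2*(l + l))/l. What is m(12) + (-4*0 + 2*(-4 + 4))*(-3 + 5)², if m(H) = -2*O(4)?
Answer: -8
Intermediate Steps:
O(l) = 4 (O(l) = (2*(2*l))/l = (4*l)/l = 4)
m(H) = -8 (m(H) = -2*4 = -8)
m(12) + (-4*0 + 2*(-4 + 4))*(-3 + 5)² = -8 + (-4*0 + 2*(-4 + 4))*(-3 + 5)² = -8 + (0 + 2*0)*2² = -8 + (0 + 0)*4 = -8 + 0*4 = -8 + 0 = -8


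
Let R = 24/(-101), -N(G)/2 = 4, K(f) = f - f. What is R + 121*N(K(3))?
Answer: -97792/101 ≈ -968.24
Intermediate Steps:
K(f) = 0
N(G) = -8 (N(G) = -2*4 = -8)
R = -24/101 (R = 24*(-1/101) = -24/101 ≈ -0.23762)
R + 121*N(K(3)) = -24/101 + 121*(-8) = -24/101 - 968 = -97792/101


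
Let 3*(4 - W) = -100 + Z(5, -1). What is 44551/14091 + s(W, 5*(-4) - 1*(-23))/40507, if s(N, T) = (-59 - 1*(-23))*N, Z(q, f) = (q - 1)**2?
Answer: 1788394525/570784137 ≈ 3.1332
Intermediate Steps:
Z(q, f) = (-1 + q)**2
W = 32 (W = 4 - (-100 + (-1 + 5)**2)/3 = 4 - (-100 + 4**2)/3 = 4 - (-100 + 16)/3 = 4 - 1/3*(-84) = 4 + 28 = 32)
s(N, T) = -36*N (s(N, T) = (-59 + 23)*N = -36*N)
44551/14091 + s(W, 5*(-4) - 1*(-23))/40507 = 44551/14091 - 36*32/40507 = 44551*(1/14091) - 1152*1/40507 = 44551/14091 - 1152/40507 = 1788394525/570784137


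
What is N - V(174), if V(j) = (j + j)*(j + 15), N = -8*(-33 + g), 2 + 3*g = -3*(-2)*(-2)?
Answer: -196412/3 ≈ -65471.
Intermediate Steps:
g = -14/3 (g = -2/3 + (-3*(-2)*(-2))/3 = -2/3 + (6*(-2))/3 = -2/3 + (1/3)*(-12) = -2/3 - 4 = -14/3 ≈ -4.6667)
N = 904/3 (N = -8*(-33 - 14/3) = -8*(-113/3) = 904/3 ≈ 301.33)
V(j) = 2*j*(15 + j) (V(j) = (2*j)*(15 + j) = 2*j*(15 + j))
N - V(174) = 904/3 - 2*174*(15 + 174) = 904/3 - 2*174*189 = 904/3 - 1*65772 = 904/3 - 65772 = -196412/3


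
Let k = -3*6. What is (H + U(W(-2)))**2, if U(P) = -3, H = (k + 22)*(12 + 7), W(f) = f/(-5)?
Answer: 5329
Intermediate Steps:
k = -18
W(f) = -f/5 (W(f) = f*(-1/5) = -f/5)
H = 76 (H = (-18 + 22)*(12 + 7) = 4*19 = 76)
(H + U(W(-2)))**2 = (76 - 3)**2 = 73**2 = 5329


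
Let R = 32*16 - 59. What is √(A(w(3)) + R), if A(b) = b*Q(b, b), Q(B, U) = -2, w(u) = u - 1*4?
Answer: √455 ≈ 21.331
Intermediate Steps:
w(u) = -4 + u (w(u) = u - 4 = -4 + u)
A(b) = -2*b (A(b) = b*(-2) = -2*b)
R = 453 (R = 512 - 59 = 453)
√(A(w(3)) + R) = √(-2*(-4 + 3) + 453) = √(-2*(-1) + 453) = √(2 + 453) = √455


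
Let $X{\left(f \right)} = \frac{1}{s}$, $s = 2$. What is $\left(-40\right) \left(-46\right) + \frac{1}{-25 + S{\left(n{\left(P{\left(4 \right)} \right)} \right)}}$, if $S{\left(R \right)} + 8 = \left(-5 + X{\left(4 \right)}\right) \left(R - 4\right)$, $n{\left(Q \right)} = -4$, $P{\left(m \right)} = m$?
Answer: $\frac{5521}{3} \approx 1840.3$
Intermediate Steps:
$X{\left(f \right)} = \frac{1}{2}$
$S{\left(R \right)} = 10 - \frac{9 R}{2}$ ($S{\left(R \right)} = -8 + \left(-5 + \frac{1}{2}\right) \left(R - 4\right) = -8 - \frac{9 \left(-4 + R\right)}{2} = -8 - \left(-18 + \frac{9 R}{2}\right) = 10 - \frac{9 R}{2}$)
$\left(-40\right) \left(-46\right) + \frac{1}{-25 + S{\left(n{\left(P{\left(4 \right)} \right)} \right)}} = \left(-40\right) \left(-46\right) + \frac{1}{-25 + \left(10 - -18\right)} = 1840 + \frac{1}{-25 + \left(10 + 18\right)} = 1840 + \frac{1}{-25 + 28} = 1840 + \frac{1}{3} = \frac{5521}{3}$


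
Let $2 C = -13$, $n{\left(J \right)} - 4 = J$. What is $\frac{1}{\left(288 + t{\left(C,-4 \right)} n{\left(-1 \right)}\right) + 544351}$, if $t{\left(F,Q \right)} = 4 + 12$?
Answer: $\frac{1}{544687} \approx 1.8359 \cdot 10^{-6}$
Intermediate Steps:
$n{\left(J \right)} = 4 + J$
$C = - \frac{13}{2}$ ($C = \frac{1}{2} \left(-13\right) = - \frac{13}{2} \approx -6.5$)
$t{\left(F,Q \right)} = 16$
$\frac{1}{\left(288 + t{\left(C,-4 \right)} n{\left(-1 \right)}\right) + 544351} = \frac{1}{\left(288 + 16 \left(4 - 1\right)\right) + 544351} = \frac{1}{\left(288 + 16 \cdot 3\right) + 544351} = \frac{1}{\left(288 + 48\right) + 544351} = \frac{1}{336 + 544351} = \frac{1}{544687}$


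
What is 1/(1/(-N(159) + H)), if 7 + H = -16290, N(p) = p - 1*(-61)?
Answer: -16517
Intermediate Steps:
N(p) = 61 + p (N(p) = p + 61 = 61 + p)
H = -16297 (H = -7 - 16290 = -16297)
1/(1/(-N(159) + H)) = 1/(1/(-(61 + 159) - 16297)) = 1/(1/(-1*220 - 16297)) = 1/(1/(-220 - 16297)) = 1/(1/(-16517)) = 1/(-1/16517) = -16517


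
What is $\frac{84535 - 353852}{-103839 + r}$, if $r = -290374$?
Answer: $\frac{269317}{394213} \approx 0.68318$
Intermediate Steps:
$\frac{84535 - 353852}{-103839 + r} = \frac{84535 - 353852}{-103839 - 290374} = - \frac{269317}{-394213} = \left(-269317\right) \left(- \frac{1}{394213}\right) = \frac{269317}{394213}$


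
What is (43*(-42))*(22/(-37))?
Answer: 39732/37 ≈ 1073.8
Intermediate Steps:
(43*(-42))*(22/(-37)) = -39732*(-1)/37 = -1806*(-22/37) = 39732/37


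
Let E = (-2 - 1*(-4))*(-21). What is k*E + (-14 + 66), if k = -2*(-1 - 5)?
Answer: -452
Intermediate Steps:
E = -42 (E = (-2 + 4)*(-21) = 2*(-21) = -42)
k = 12 (k = -2*(-6) = 12)
k*E + (-14 + 66) = 12*(-42) + (-14 + 66) = -504 + 52 = -452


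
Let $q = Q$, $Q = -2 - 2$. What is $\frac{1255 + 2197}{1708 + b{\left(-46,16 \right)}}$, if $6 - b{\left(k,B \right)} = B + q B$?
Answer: $\frac{1726}{881} \approx 1.9591$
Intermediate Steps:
$Q = -4$ ($Q = -2 - 2 = -4$)
$q = -4$
$b{\left(k,B \right)} = 6 + 3 B$ ($b{\left(k,B \right)} = 6 - \left(B - 4 B\right) = 6 - - 3 B = 6 + 3 B$)
$\frac{1255 + 2197}{1708 + b{\left(-46,16 \right)}} = \frac{1255 + 2197}{1708 + \left(6 + 3 \cdot 16\right)} = \frac{3452}{1708 + \left(6 + 48\right)} = \frac{3452}{1708 + 54} = \frac{3452}{1762} = 3452 \cdot \frac{1}{1762} = \frac{1726}{881}$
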